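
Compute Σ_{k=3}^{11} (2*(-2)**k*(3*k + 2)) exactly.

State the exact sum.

Σ = -98352

r(k) = 2*(-3*k - 5)/(3*k + 2) after simplifying.
A = -2, B = 1, C = k + 2/3.
Set up (-2)·f(k+1) − (1)·f(k) − (k + 2/3) = 0.
Bound: deg f ≤ 1.
Coefficient equations give f(k) = -k/3.
R(k) = B(k−1)·f(k)/C(k) = -k/(3*k + 2); s_k = R·t_k = (-2)**(k + 1)*k.
Δs = 2*(-2)**k*(3*k + 2), as required.
Evaluate s at k=12 and k=3: -98304 and 48; difference -98352.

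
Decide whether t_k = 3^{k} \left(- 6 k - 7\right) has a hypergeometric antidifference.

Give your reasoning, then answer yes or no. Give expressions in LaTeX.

Compute t_(k+1)/t_k: get 3*(6*k + 13)/(6*k + 7).
Take A(k)=3, B(k)=1, C(k)=k + 7/6.
Solve (3)·f(k+1) − (1)·f(k) = k + 7/6.
Bound: deg f ≤ 1.
Match coefficients ⇒ f(k) = (3*k - 1)/6.
R(k) = B(k−1)·f(k)/C(k) = (3*k - 1)/(6*k + 7); s_k = R·t_k = 3**k*(1 - 3*k).
Δs = 3**k*(-6*k - 7), as required.

Yes. s_k = 3^{k} \left(1 - 3 k\right).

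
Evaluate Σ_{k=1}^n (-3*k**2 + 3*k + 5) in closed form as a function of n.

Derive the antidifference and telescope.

Ratio r(k) = (3*k**2 + 3*k - 5)/(3*k**2 - 3*k - 5).
A = 1, B = 1, C = k**2 - k - 5/3.
f must satisfy (1)·f(k+1) − (1)·f(k) = k**2 - k - 5/3.
deg f ≤ 3 (via 0,0,2).
Solve for f: f(k) = k*(k**2 - 3*k - 3)/3 (degree 3 ≤ 3).
Certificate R = B(k−1)f/C = k*(k**2 - 3*k - 3)/(3*k**2 - 3*k - 5) gives s_k = k*(-k**2 + 3*k + 3).
Check: Δs_k = -3*k**2 + 3*k + 5. ✓
Telescope: S(n) = s_(n+1) − s_(1) = -n**3 + 6*n + 5 − (5) = n*(6 - n**2).

S(n) = n*(6 - n**2)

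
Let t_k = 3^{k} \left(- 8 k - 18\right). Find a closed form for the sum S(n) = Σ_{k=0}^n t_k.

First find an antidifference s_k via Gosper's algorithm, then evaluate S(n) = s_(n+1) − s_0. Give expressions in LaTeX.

S(n) = - 12 \cdot 3^{n} n - 21 \cdot 3^{n} + 3

t_(k+1)/t_k = 3*(4*k + 13)/(4*k + 9).
Factor: A=3; B=1; C=k + 9/4.
Key eq: (3)·f(k+1) = (1)·f(k) + (k + 9/4).
Bound: deg f ≤ 1.
Solving with deg f ≤ 1: f(k) = (4*k + 3)/8.
R(k) = B(k−1)·f(k)/C(k) = (4*k + 3)/(2*(4*k + 9)); s_k = R·t_k = 3**k*(-4*k - 3).
Check: Δs_k = 3**k*(-8*k - 18). ✓
s_(n+1) = 3**(n + 1)*(-4*n - 7) and s_(0) = -3, so S(n) = -12*3**n*n - 21*3**n + 3.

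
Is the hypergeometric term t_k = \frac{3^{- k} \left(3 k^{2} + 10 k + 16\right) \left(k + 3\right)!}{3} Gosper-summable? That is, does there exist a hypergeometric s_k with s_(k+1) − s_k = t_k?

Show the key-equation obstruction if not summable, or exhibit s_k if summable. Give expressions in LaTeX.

t_(k+1)/t_k = (k + 4)*(10*k + 3*(k + 1)**2 + 26)/(3*(3*k**2 + 10*k + 16)).
A = k/3 + 4/3, B = 1, C = k**2 + 10*k/3 + 16/3.
Solve (k/3 + 4/3)·f(k+1) − (1)·f(k) = k**2 + 10*k/3 + 16/3.
deg f ≤ 1 (via 1,0,2).
Match coefficients ⇒ f(k) = 3*k + 4.
Then R = B(k−1)f/C = 3*(3*k + 4)/(3*k**2 + 10*k + 16), so s_k = R(k)·t_k = (3*k + 4)*factorial(k + 3)/3**k.
s_(k+1) − s_k = (3*k**2 + 10*k + 16)*factorial(k + 3)/(3*3**k) = t_k.

Yes. s_k = 3^{- k} \left(3 k + 4\right) \left(k + 3\right)!.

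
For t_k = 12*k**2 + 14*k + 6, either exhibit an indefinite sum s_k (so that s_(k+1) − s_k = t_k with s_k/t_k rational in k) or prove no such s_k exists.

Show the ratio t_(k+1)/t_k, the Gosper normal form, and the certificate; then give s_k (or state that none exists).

s_k = k*(4*k**2 + k + 1)

The ratio is (6*k**2 + 19*k + 16)/(6*k**2 + 7*k + 3).
So A=1 and B=1, with C=k**2 + 7*k/6 + 1/2.
Key eq: (1)·f(k+1) = (1)·f(k) + (k**2 + 7*k/6 + 1/2).
deg f ≤ 3 (via 0,0,2).
Coefficient equations give f(k) = k*(4*k**2 + k + 1)/12.
Certificate R = B(k−1)f/C = k*(4*k**2 + k + 1)/(2*(6*k**2 + 7*k + 3)) gives s_k = k*(4*k**2 + k + 1).
Δs = 12*k**2 + 14*k + 6, as required.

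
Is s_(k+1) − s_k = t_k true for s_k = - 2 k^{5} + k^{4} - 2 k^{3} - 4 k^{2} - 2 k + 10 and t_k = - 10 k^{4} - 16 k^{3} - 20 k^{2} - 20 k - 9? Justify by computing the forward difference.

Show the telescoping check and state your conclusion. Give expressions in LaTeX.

valid (s_(k+1) − s_k reduces to t_k)

s_(k+1) = -2*k**5 - 9*k**4 - 18*k**3 - 24*k**2 - 22*k + 1
s_(k+1) − s_k = -10*k**4 - 16*k**3 - 20*k**2 - 20*k - 9
(s_(k+1) − s_k) − t_k = 0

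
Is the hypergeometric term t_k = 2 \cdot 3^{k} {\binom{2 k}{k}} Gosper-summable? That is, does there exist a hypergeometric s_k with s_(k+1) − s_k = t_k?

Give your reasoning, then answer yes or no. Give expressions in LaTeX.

The ratio is 6*(2*k + 1)/(k + 1).
Factor: A=12*k + 6; B=k + 1; C=1.
f must satisfy (12*k + 6)·f(k+1) − (k)·f(k) = 1.
deg f ≤ -1 (via 1,1,0).
Bound -1 < 0, so the key equation has no polynomial solution.

No — t_k has no hypergeometric antidifference.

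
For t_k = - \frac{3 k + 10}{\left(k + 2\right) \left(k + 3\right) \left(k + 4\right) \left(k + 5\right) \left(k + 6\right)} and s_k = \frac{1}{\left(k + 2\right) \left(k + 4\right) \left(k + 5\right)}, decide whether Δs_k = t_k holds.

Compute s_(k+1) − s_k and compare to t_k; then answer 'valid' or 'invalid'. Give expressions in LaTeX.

s_(k+1) = 1/((k + 3)*(k + 5)*(k + 6))
s_(k+1) − s_k = ((k + 2)*(k + 4) - (k + 3)*(k + 6))/((k + 2)*(k + 3)*(k + 4)*(k + 5)*(k + 6))
(s_(k+1) − s_k) − t_k = 0

valid; difference matches t_k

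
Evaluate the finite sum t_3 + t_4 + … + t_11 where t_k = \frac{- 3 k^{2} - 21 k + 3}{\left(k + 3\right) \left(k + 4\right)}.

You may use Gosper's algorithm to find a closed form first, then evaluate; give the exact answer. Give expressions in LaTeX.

Step 1: r(k) = (k + 3)*(7*k + (k + 1)**2 + 6)/((k + 5)*(k**2 + 7*k - 1)).
So A=k + 3 and B=k + 5, with C=k**2 + 7*k - 1.
Need (k + 3)·f(k+1) − (k + 4)·f(k) = k**2 + 7*k - 1.
deg f ≤ 2 (via 1,1,2).
Solve for f: f(k) = k*(3*k - 4)/3 (degree 2 ≤ 2).
Certificate R = B(k−1)f/C = k*(k + 4)*(3*k - 4)/(3*(k**2 + 7*k - 1)) gives s_k = k*(4 - 3*k)/(k + 3).
Check: Δs_k = 3*(-k**2 - 7*k + 1)/(k**2 + 7*k + 12). ✓
Telescoping: Σ = s_(12) − s_(3) = -128/5 − (-5/2) = -231/10.

Σ = -231/10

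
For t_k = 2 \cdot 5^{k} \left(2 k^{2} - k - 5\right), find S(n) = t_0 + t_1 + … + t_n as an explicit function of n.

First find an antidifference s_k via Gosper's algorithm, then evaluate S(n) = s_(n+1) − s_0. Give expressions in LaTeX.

Compute t_(k+1)/t_k: get 5*(2*k**2 + 3*k - 4)/(2*k**2 - k - 5).
Gosper form: A/B · C(k+1)/C(k) with A=5, B=1, C=k**2 - k/2 - 5/2.
Solve (5)·f(k+1) − (1)·f(k) = k**2 - k/2 - 5/2.
Degrees (0,0,2) ⇒ d ≤ 2.
Coefficient equations give f(k) = k*(k - 3)/4.
Certificate R = B(k−1)f/C = k*(k - 3)/(2*(2*k**2 - k - 5)) gives s_k = 5**k*k*(k - 3).
Δs = 2*5**k*(2*k**2 - k - 5), as required.
Σ_(k=0)^n t_k = s_(n+1) − s_(0) = (5**(n + 1)*(n**2 - n - 2)) − (0), i.e. 5**(n + 1)*(n**2 - n - 2).

S(n) = 5^{n + 1} \left(n^{2} - n - 2\right)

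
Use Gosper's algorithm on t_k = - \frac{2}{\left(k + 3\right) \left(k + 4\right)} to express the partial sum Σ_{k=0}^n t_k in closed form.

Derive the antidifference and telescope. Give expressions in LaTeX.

Compute t_(k+1)/t_k: get (k + 3)/(k + 5).
Gosper form: A/B · C(k+1)/C(k) with A=k + 3, B=k + 5, C=1.
Need (k + 3)·f(k+1) − (k + 4)·f(k) = 1.
From deg A=1, deg B=1, deg C=0: d=1.
Solving with deg f ≤ 1: f(k) = k/3.
Then R = B(k−1)f/C = k*(k + 4)/3, so s_k = R(k)·t_k = -2*k/(3*k + 9).
Verify: -2/(k**2 + 7*k + 12) matches t_k.
Telescope: S(n) = s_(n+1) − s_(0) = 2*(-n - 1)/(3*(n + 4)) − (0) = 2*(-n - 1)/(3*(n + 4)).

S(n) = \frac{2 \left(- n - 1\right)}{3 \left(n + 4\right)}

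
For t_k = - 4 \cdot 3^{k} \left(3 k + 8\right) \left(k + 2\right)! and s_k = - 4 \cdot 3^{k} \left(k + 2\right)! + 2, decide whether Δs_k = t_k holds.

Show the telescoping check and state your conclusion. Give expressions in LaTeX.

Valid: the claim telescopes to t_k.

s_(k+1) = -4*3**(k + 1)*factorial(k + 3) + 2
s_(k+1) − s_k = -4*3**k*(3*k + 8)*factorial(k + 2)
(s_(k+1) − s_k) − t_k = 0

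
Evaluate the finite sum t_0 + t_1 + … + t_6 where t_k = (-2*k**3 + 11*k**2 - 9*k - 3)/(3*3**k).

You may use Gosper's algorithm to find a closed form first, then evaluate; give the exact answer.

Σ = -25/27

t_(k+1)/t_k = (2*k**3 - 5*k**2 - 7*k + 3)/(3*(2*k**3 - 11*k**2 + 9*k + 3)).
Gosper form: A/B · C(k+1)/C(k) with A=1/3, B=1, C=k**3 - 11*k**2/2 + 9*k/2 + 3/2.
Key eq: (1/3)·f(k+1) = (1)·f(k) + (k**3 - 11*k**2/2 + 9*k/2 + 3/2).
d = 3 from the (0,0,3) case.
Solve for f: f(k) = -3*(k - 1)*(k**2 - 3*k - 1)/2 (degree 3 ≤ 3).
Certificate R = B(k−1)f/C = -3*(k - 1)*(k**2 - 3*k - 1)/(2*k**3 - 11*k**2 + 9*k + 3) gives s_k = (k**3 - 4*k**2 + 2*k + 1)/3**k.
Δs = (-2*k**3 + 11*k**2 - 9*k - 3)/(3*3**k), as required.
Telescoping: Σ = s_(7) − s_(0) = 2/27 − (1) = -25/27.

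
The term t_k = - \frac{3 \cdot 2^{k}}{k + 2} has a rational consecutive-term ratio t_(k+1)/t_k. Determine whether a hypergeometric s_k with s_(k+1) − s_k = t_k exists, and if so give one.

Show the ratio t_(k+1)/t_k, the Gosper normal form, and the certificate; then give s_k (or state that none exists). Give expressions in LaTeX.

not Gosper-summable; s_k does not exist

r(k) = 2*(k + 2)/(k + 3) after simplifying.
A = 2*k + 4, B = k + 3, C = 1.
Solve (2*k + 4)·f(k+1) − (k + 2)·f(k) = 1.
From deg A=1, deg B=1, deg C=0: d=-1.
deg f ≤ -1 is impossible — no certificate.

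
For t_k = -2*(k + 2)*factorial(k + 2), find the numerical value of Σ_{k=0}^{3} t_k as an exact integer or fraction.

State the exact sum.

Σ = -1436

Step 1: r(k) = (k + 3)**2/(k + 2).
Take A(k)=k + 3, B(k)=1, C(k)=k + 2.
Set up (k + 3)·f(k+1) − (1)·f(k) − (k + 2) = 0.
Degrees (1,0,1) ⇒ d ≤ 0.
Solving with deg f ≤ 0: f(k) = 1.
Get s_k = R·t_k = -2*factorial(k + 2) with R(k) = B(k−1)f(k)/C(k) = 1/(k + 2).
Verify: -2*(k + 2)*factorial(k + 2) matches t_k.
Sum = s_(4) − s_(0); s_(4) = -1440, s_(0) = -4 ⇒ -1436.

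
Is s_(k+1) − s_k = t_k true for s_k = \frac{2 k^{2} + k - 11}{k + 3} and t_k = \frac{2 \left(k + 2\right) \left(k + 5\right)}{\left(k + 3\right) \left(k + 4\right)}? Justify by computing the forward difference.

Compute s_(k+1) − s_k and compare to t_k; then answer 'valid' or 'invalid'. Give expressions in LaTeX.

s_(k+1) = (k + 2*(k + 1)**2 - 10)/(k + 4)
s_(k+1) − s_k = 2*(k**2 + 7*k + 10)/(k**2 + 7*k + 12)
(s_(k+1) − s_k) − t_k = 0

valid (s_(k+1) − s_k reduces to t_k)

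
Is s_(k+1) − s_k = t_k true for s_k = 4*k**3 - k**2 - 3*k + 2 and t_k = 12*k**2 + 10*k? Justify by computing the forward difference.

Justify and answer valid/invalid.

valid; difference matches t_k

s_(k+1) = 4*k**3 + 11*k**2 + 7*k + 2
s_(k+1) − s_k = 2*k*(6*k + 5)
(s_(k+1) − s_k) − t_k = 0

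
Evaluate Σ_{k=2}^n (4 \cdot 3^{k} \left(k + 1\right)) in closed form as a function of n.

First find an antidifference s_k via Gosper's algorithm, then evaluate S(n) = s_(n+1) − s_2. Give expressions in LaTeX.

S(n) = 6 \cdot 3^{n} n + 3 \cdot 3^{n} - 27

Compute t_(k+1)/t_k: get 3*(k + 2)/(k + 1).
Factor: A=3; B=1; C=k + 1.
Need (3)·f(k+1) − (1)·f(k) = k + 1.
Bound: deg f ≤ 1.
A polynomial solution: f(k) = (2*k - 1)/4.
So s_k = (B(k−1)f/C)·t_k = ((2*k - 1)/(4*(k + 1)))·t_k = 3**k*(2*k - 1).
s_(k+1) − s_k = 4*3**k*(k + 1) = t_k.
Σ_(k=2)^n t_k = s_(n+1) − s_(2) = (3**(n + 1)*(2*n + 1)) − (27), i.e. 6*3**n*n + 3*3**n - 27.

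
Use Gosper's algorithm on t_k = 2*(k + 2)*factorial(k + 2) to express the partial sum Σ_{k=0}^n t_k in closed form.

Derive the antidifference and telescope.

S(n) = 2*factorial(n + 3) - 4

The ratio is (k + 3)**2/(k + 2).
Normal form (A,B,C) = (k + 3, 1, k + 2).
Solve (k + 3)·f(k+1) − (1)·f(k) = k + 2.
deg f ≤ 0 (via 1,0,1).
Match coefficients ⇒ f(k) = 1.
Then R = B(k−1)f/C = 1/(k + 2), so s_k = R(k)·t_k = 2*factorial(k + 2).
Check: Δs_k = 2*(k + 2)*factorial(k + 2). ✓
Evaluate: s_(n+1) = 2*factorial(n + 3); subtract s_(0) = 4 ⇒ S(n) = 2*factorial(n + 3) - 4.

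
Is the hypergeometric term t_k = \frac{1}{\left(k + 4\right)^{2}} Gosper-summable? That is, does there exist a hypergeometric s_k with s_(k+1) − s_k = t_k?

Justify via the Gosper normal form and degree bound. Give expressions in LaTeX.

Ratio r(k) = (k + 4)**2/(k + 5)**2.
Factor: A=k**2 + 8*k + 16; B=k**2 + 10*k + 25; C=1.
Solve (k**2 + 8*k + 16)·f(k+1) − (k**2 + 8*k + 16)·f(k) = 1.
Degrees (2,2,0) ⇒ d ≤ 0.
Write f(k) = c0. Then LHS − RHS = -1, requiring -1 = 0: contradictory. No certificate.

No — t_k has no hypergeometric antidifference.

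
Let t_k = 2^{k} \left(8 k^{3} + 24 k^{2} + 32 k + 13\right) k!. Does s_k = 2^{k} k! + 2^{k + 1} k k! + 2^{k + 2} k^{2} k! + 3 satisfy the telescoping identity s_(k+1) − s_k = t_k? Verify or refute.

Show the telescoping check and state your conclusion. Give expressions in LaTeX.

Valid: the claim telescopes to t_k.

s_(k+1) = 8*2**k*k**3*factorial(k) + 28*2**k*k**2*factorial(k) + 34*2**k*k*factorial(k) + 14*2**k*factorial(k) + 3
s_(k+1) − s_k = 2**k*(8*k**3 + 24*k**2 + 32*k + 13)*factorial(k)
(s_(k+1) − s_k) − t_k = 0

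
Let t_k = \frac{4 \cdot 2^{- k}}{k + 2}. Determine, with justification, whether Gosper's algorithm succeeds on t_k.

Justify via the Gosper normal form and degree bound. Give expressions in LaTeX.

No. Not Gosper-summable.

Ratio r(k) = (k + 2)/(2*(k + 3)).
Factor: A=k/2 + 1; B=k + 3; C=1.
Need (k/2 + 1)·f(k+1) − (k + 2)·f(k) = 1.
From deg A=1, deg B=1, deg C=0: d=-1.
d = -1 < 0 ⇒ no nonzero polynomial f; not summable.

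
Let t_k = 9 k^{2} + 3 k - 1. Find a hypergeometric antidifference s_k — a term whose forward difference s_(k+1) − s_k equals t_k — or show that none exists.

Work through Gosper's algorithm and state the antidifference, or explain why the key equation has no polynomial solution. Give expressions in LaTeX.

Ratio r(k) = (9*k**2 + 21*k + 11)/(9*k**2 + 3*k - 1).
So A=1 and B=1, with C=k**2 + k/3 - 1/9.
f must satisfy (1)·f(k+1) − (1)·f(k) = k**2 + k/3 - 1/9.
deg f ≤ 3 (via 0,0,2).
Coefficient equations give f(k) = k*(3*k**2 - 3*k - 1)/9.
Then R = B(k−1)f/C = k*(3*k**2 - 3*k - 1)/(9*k**2 + 3*k - 1), so s_k = R(k)·t_k = k*(3*k**2 - 3*k - 1).
Check: Δs_k = 9*k**2 + 3*k - 1. ✓

s_k = k \left(3 k^{2} - 3 k - 1\right)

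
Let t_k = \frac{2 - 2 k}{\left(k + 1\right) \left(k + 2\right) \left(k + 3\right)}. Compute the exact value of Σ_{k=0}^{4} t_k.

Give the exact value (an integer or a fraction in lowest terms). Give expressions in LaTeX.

Σ = 5/21

The ratio is k*(k + 1)/((k - 1)*(k + 4)).
Gosper form: A/B · C(k+1)/C(k) with A=k + 1, B=k + 4, C=k - 1.
Solve (k + 1)·f(k+1) − (k + 3)·f(k) = k - 1.
Bound: deg f ≤ 2.
Solving with deg f ≤ 2: f(k) = -k.
Certificate R = B(k−1)f/C = -k*(k + 3)/(k - 1) gives s_k = 2*k/((k + 1)*(k + 2)).
s_(k+1) − s_k = 2*(1 - k)/(k**3 + 6*k**2 + 11*k + 6) = t_k.
Sum = s_(5) − s_(0); s_(5) = 5/21, s_(0) = 0 ⇒ 5/21.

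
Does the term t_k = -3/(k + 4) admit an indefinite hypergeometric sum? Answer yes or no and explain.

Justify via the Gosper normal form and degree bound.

The ratio is (k + 4)/(k + 5).
A = k + 4, B = k + 5, C = 1.
Solve (k + 4)·f(k+1) − (k + 4)·f(k) = 1.
Bound: deg f ≤ 0.
Generic f = c0 gives residual -1; -1 = 0 cannot hold, so t_k is not Gosper-summable.

No. Not Gosper-summable.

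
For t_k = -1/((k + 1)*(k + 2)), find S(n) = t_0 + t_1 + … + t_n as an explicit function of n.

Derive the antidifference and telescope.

Step 1: r(k) = (k + 1)/(k + 3).
Take A(k)=k + 1, B(k)=k + 3, C(k)=1.
Set up (k + 1)·f(k+1) − (k + 2)·f(k) − (1) = 0.
Bound: deg f ≤ 1.
Solve for f: f(k) = k (degree 1 ≤ 1).
R(k) = B(k−1)·f(k)/C(k) = k*(k + 2); s_k = R·t_k = -k/(k + 1).
Δs = -1/(k**2 + 3*k + 2), as required.
Telescope: S(n) = s_(n+1) − s_(0) = (-n - 1)/(n + 2) − (0) = (-n - 1)/(n + 2).

S(n) = (-n - 1)/(n + 2)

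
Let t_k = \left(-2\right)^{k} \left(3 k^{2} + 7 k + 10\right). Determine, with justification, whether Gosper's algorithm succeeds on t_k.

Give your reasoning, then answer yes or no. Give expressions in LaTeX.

t_(k+1)/t_k = 2*(-3*k**2 - 13*k - 20)/(3*k**2 + 7*k + 10).
Normal form (A,B,C) = (-2, 1, k**2 + 7*k/3 + 10/3).
Solve (-2)·f(k+1) − (1)·f(k) = k**2 + 7*k/3 + 10/3.
Bound: deg f ≤ 2.
Match coefficients ⇒ f(k) = -(k**2 + k + 2)/3.
Certificate R = B(k−1)f/C = -(k**2 + k + 2)/(3*k**2 + 7*k + 10) gives s_k = (-2)**k*(-k**2 - k - 2).
Check: Δs_k = (-2)**k*(3*k**2 + 7*k + 10). ✓

Yes. s_k = \left(-2\right)^{k} \left(- k^{2} - k - 2\right).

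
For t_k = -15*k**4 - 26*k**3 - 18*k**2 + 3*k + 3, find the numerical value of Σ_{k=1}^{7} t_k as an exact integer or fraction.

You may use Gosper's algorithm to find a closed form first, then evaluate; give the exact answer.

Σ = -92939

The ratio is (15*k**4 + 86*k**3 + 186*k**2 + 171*k + 53)/(15*k**4 + 26*k**3 + 18*k**2 - 3*k - 3).
Gosper form: A/B · C(k+1)/C(k) with A=1, B=1, C=k**4 + 26*k**3/15 + 6*k**2/5 - k/5 - 1/5.
Key eq: (1)·f(k+1) = (1)·f(k) + (k**4 + 26*k**3/15 + 6*k**2/5 - k/5 - 1/5).
Bound: deg f ≤ 5.
Solving with deg f ≤ 5: f(k) = k*(3*k**4 - k**3 - 2*k**2 - 4*k + 1)/15.
R(k) = B(k−1)·f(k)/C(k) = k*(3*k**4 - k**3 - 2*k**2 - 4*k + 1)/(15*k**4 + 26*k**3 + 18*k**2 - 3*k - 3); s_k = R·t_k = k*(-3*k**4 + k**3 + 2*k**2 + 4*k - 1).
s_(k+1) − s_k = -15*k**4 - 26*k**3 - 18*k**2 + 3*k + 3 = t_k.
Σ_(k=1)^(7) t_k = s_(8) − s_(1) = -92936 − (3) = -92939.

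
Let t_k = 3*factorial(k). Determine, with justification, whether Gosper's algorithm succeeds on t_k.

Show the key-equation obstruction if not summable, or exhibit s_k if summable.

No — key equation has no polynomial f.

r(k) = k + 1 after simplifying.
A = k + 1, B = 1, C = 1.
Set up (k + 1)·f(k+1) − (1)·f(k) − (1) = 0.
Bound: deg f ≤ -1.
Negative degree bound (-1): no f exists, t_k not Gosper-summable.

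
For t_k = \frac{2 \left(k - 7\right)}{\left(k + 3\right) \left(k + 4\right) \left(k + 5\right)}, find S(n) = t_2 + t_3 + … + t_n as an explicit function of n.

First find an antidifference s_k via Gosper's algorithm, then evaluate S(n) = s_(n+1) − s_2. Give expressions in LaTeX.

S(n) = \frac{2 \left(1 - n\right)}{n^{2} + 9 n + 20}

Step 1: r(k) = (k - 6)*(k + 3)/((k - 7)*(k + 6)).
Take A(k)=k + 3, B(k)=k + 6, C(k)=k - 7.
Key eq: (k + 3)·f(k+1) = (k + 5)·f(k) + (k - 7).
Degrees (1,1,1) ⇒ d ≤ 2.
Solving with deg f ≤ 2: f(k) = -k*(k + 13)/6.
Get s_k = R·t_k = k*(-k - 13)/(3*(k + 3)*(k + 4)) with R(k) = B(k−1)f(k)/C(k) = -k*(k + 5)*(k + 13)/(6*(k - 7)).
Δs = 2*(k - 7)/(k**3 + 12*k**2 + 47*k + 60), as required.
s_(n+1) = (-n**2 - 15*n - 14)/(3*(n**2 + 9*n + 20)) and s_(2) = -1/3, so S(n) = 2*(1 - n)/(n**2 + 9*n + 20).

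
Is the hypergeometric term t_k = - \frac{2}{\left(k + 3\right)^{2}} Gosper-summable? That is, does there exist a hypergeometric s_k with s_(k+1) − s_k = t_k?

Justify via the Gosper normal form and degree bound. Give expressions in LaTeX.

No — the linear system for f has no solution.

The ratio is (k + 3)**2/(k + 4)**2.
A = k**2 + 6*k + 9, B = k**2 + 8*k + 16, C = 1.
Key eq: (k**2 + 6*k + 9)·f(k+1) = (k**2 + 6*k + 9)·f(k) + (1).
d = 0 from the (2,2,0) case.
Generic f = c0 gives residual -1; -1 = 0 cannot hold, so t_k is not Gosper-summable.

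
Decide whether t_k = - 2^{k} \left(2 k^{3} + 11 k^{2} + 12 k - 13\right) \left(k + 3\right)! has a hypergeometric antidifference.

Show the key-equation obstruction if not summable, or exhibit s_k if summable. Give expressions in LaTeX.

Yes. s_k = - 2^{k} \left(k^{2} - 3\right) \left(k + 3\right)!.

Ratio r(k) = 2*(2*k**4 + 25*k**3 + 108*k**2 + 172*k + 48)/(2*k**3 + 11*k**2 + 12*k - 13).
A = 2*k + 8, B = 1, C = k**3 + 11*k**2/2 + 6*k - 13/2.
Solve (2*k + 8)·f(k+1) − (1)·f(k) = k**3 + 11*k**2/2 + 6*k - 13/2.
Bound: deg f ≤ 2.
Coefficient equations give f(k) = (k**2 - 3)/2.
Then R = B(k−1)f/C = (k**2 - 3)/(2*k**3 + 11*k**2 + 12*k - 13), so s_k = R(k)·t_k = -2**k*(k**2 - 3)*factorial(k + 3).
Check: Δs_k = -2**k*(2*k**3 + 11*k**2 + 12*k - 13)*factorial(k + 3). ✓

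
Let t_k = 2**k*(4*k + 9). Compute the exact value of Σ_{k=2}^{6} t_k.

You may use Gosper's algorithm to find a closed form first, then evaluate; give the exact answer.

Step 1: r(k) = 2*(4*k + 13)/(4*k + 9).
A = 2, B = 1, C = k + 9/4.
Set up (2)·f(k+1) − (1)·f(k) − (k + 9/4) = 0.
Degrees (0,0,1) ⇒ d ≤ 1.
A polynomial solution: f(k) = (4*k + 1)/4.
So s_k = (B(k−1)f/C)·t_k = ((4*k + 1)/(4*k + 9))·t_k = 2**k*(4*k + 1).
Δs = 2**k*(4*k + 9), as required.
Evaluate s at k=7 and k=2: 3712 and 36; difference 3676.

Σ = 3676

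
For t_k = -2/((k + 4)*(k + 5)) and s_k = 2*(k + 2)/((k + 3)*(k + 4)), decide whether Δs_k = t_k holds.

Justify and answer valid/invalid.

Invalid: residual 4/(k**3 + 12*k**2 + 47*k + 60) ≠ 0.

s_(k+1) = 2*(k + 3)/((k + 4)*(k + 5))
s_(k+1) − s_k = 2*(-k - 1)/(k**3 + 12*k**2 + 47*k + 60)
(s_(k+1) − s_k) − t_k = 4/(k**3 + 12*k**2 + 47*k + 60)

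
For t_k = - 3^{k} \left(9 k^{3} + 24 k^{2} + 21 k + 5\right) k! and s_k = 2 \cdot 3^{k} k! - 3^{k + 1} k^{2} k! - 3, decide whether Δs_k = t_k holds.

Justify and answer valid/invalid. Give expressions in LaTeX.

valid (s_(k+1) − s_k reduces to t_k)

s_(k+1) = -9*3**k*k**3*factorial(k) - 27*3**k*k**2*factorial(k) - 21*3**k*k*factorial(k) - 3*3**k*factorial(k) - 3
s_(k+1) − s_k = -3**k*(9*k**3 + 24*k**2 + 21*k + 5)*factorial(k)
(s_(k+1) − s_k) − t_k = 0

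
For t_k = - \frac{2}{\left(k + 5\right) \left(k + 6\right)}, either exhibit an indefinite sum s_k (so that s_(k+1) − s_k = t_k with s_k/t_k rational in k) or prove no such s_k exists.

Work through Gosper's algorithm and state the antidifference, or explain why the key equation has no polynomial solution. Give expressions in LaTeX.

r(k) = (k + 5)/(k + 7) after simplifying.
Take A(k)=k + 5, B(k)=k + 7, C(k)=1.
Key eq: (k + 5)·f(k+1) = (k + 6)·f(k) + (1).
Degrees (1,1,0) ⇒ d ≤ 1.
A polynomial solution: f(k) = k/5.
So s_k = (B(k−1)f/C)·t_k = (k*(k + 6)/5)·t_k = -2*k/(5*k + 25).
Δs = -2/(k**2 + 11*k + 30), as required.

s_k = - \frac{2 k}{5 k + 25}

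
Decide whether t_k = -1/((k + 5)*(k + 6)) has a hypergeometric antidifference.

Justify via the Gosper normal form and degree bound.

r(k) = (k + 5)/(k + 7) after simplifying.
Gosper form: A/B · C(k+1)/C(k) with A=k + 5, B=k + 7, C=1.
Key eq: (k + 5)·f(k+1) = (k + 6)·f(k) + (1).
From deg A=1, deg B=1, deg C=0: d=1.
Coefficient equations give f(k) = k/5.
So s_k = (B(k−1)f/C)·t_k = (k*(k + 6)/5)·t_k = -k/(5*k + 25).
s_(k+1) − s_k = -1/(k**2 + 11*k + 30) = t_k.

Yes. s_k = -k/(5*k + 25).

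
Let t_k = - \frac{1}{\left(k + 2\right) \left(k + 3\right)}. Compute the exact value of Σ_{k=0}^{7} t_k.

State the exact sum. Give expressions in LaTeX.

Σ = -2/5

The ratio is (k + 2)/(k + 4).
Gosper form: A/B · C(k+1)/C(k) with A=k + 2, B=k + 4, C=1.
Set up (k + 2)·f(k+1) − (k + 3)·f(k) − (1) = 0.
d = 1 from the (1,1,0) case.
A polynomial solution: f(k) = k/2.
Then R = B(k−1)f/C = k*(k + 3)/2, so s_k = R(k)·t_k = -k/(2*k + 4).
s_(k+1) − s_k = -1/(k**2 + 5*k + 6) = t_k.
Sum = s_(8) − s_(0); s_(8) = -2/5, s_(0) = 0 ⇒ -2/5.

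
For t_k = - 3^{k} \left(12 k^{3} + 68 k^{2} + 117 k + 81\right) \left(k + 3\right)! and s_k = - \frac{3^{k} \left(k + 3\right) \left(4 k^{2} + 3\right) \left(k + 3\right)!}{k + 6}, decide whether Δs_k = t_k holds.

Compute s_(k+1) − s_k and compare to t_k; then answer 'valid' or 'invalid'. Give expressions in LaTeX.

Invalid: residual \frac{3^{k + 1} \left(12 k^{4} + 140 k^{3} + 521 k^{2} + 783 k + 483\right) \left(k + 3\right)!}{\left(k + 6\right) \left(k + 7\right)} ≠ 0.

s_(k+1) = -3**(k + 1)*(k + 4)*(4*k**2 + 8*k + 7)*factorial(k + 4)/(k + 7)
s_(k+1) − s_k = -3**k*(12*k**5 + 188*k**4 + 1085*k**3 + 2895*k**2 + 3618*k + 1953)*factorial(k + 3)/((k + 6)*(k + 7))
(s_(k+1) − s_k) − t_k = 3**(k + 1)*(12*k**4 + 140*k**3 + 521*k**2 + 783*k + 483)*factorial(k + 3)/((k + 6)*(k + 7))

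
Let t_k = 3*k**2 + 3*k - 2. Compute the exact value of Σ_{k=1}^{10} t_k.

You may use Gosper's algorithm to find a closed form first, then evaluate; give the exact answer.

Σ = 1300

r(k) = (3*k**2 + 9*k + 4)/(3*k**2 + 3*k - 2) after simplifying.
Normal form (A,B,C) = (1, 1, k**2 + k - 2/3).
Set up (1)·f(k+1) − (1)·f(k) − (k**2 + k - 2/3) = 0.
d = 3 from the (0,0,2) case.
Solving with deg f ≤ 3: f(k) = k*(k**2 - 3)/3.
Then R = B(k−1)f/C = k*(k**2 - 3)/(3*k**2 + 3*k - 2), so s_k = R(k)·t_k = k*(k**2 - 3).
Δs = 3*k**2 + 3*k - 2, as required.
Evaluate s at k=11 and k=1: 1298 and -2; difference 1300.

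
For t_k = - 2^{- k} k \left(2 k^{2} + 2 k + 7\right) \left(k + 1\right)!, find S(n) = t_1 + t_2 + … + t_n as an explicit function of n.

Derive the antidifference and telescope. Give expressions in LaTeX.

Compute t_(k+1)/t_k: get (k + 1)*(k + 2)*(2*k + 2*(k + 1)**2 + 9)/(2*k*(2*k**2 + 2*k + 7)).
Factor: A=k/2 + 1; B=1; C=k**3 + k**2 + 7*k/2.
Set up (k/2 + 1)·f(k+1) − (1)·f(k) − (k**3 + k**2 + 7*k/2) = 0.
Degrees (1,0,3) ⇒ d ≤ 2.
Match coefficients ⇒ f(k) = 2*k**2 - 2*k - 1.
R(k) = B(k−1)·f(k)/C(k) = 2*(2*k**2 - 2*k - 1)/(k*(2*k**2 + 2*k + 7)); s_k = R·t_k = 2**(1 - k)*(-2*k**2 + 2*k + 1)*factorial(k + 1).
s_(k+1) − s_k = -k*(2*k**2 + 2*k + 7)*factorial(k + 1)/2**k = t_k.
Evaluate: s_(n+1) = -(2*n**2 + 2*n - 1)*factorial(n + 2)/2**n; subtract s_(1) = 2 ⇒ S(n) = (-2**(n + 1) - 2*n**4*factorial(n) - 8*n**3*factorial(n) - 9*n**2*factorial(n) - n*factorial(n) + 2*factorial(n))/2**n.

S(n) = 2^{- n} \left(- 2^{n + 1} - 2 n^{4} n! - 8 n^{3} n! - 9 n^{2} n! - n n! + 2 n!\right)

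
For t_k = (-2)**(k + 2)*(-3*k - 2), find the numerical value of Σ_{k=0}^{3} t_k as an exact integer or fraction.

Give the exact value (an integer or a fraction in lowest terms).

Step 1: r(k) = 2*(-3*k - 5)/(3*k + 2).
A = -2, B = 1, C = k + 2/3.
Need (-2)·f(k+1) − (1)·f(k) = k + 2/3.
Bound: deg f ≤ 1.
Solving with deg f ≤ 1: f(k) = -k/3.
Then R = B(k−1)f/C = -k/(3*k + 2), so s_k = R(k)·t_k = (-2)**(k + 2)*k.
Δs = (-2)**(k + 2)*(-3*k - 2), as required.
Sum = s_(4) − s_(0); s_(4) = 256, s_(0) = 0 ⇒ 256.

Σ = 256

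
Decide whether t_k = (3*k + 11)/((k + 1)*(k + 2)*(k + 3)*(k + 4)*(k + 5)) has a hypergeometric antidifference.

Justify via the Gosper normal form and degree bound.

r(k) = (k + 1)*(3*k + 14)/((k + 6)*(3*k + 11)) after simplifying.
So A=k + 1 and B=k + 6, with C=k + 11/3.
Need (k + 1)·f(k+1) − (k + 5)·f(k) = k + 11/3.
From deg A=1, deg B=1, deg C=1: d=4.
Match coefficients ⇒ f(k) = k*(k + 3)*(k**2 + 7*k + 14)/24.
R(k) = B(k−1)·f(k)/C(k) = k*(k + 3)*(k + 5)*(k**2 + 7*k + 14)/(8*(3*k + 11)); s_k = R·t_k = k*(k**2 + 7*k + 14)/(8*(k**3 + 7*k**2 + 14*k + 8)).
Check: Δs_k = (3*k + 11)/(k**5 + 15*k**4 + 85*k**3 + 225*k**2 + 274*k + 120). ✓

Yes. s_k = k*(k**2 + 7*k + 14)/(8*(k**3 + 7*k**2 + 14*k + 8)).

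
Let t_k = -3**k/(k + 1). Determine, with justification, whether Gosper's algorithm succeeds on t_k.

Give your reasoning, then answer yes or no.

No. Not Gosper-summable.

Compute t_(k+1)/t_k: get 3*(k + 1)/(k + 2).
Factor: A=3*k + 3; B=k + 2; C=1.
Key eq: (3*k + 3)·f(k+1) = (k + 1)·f(k) + (1).
Degrees (1,1,0) ⇒ d ≤ -1.
deg f ≤ -1 is impossible — no certificate.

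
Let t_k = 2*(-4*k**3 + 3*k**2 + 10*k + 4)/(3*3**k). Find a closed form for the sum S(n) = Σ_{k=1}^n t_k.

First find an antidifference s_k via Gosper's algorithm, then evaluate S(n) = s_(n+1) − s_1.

r(k) = (4*k**3 + 9*k**2 - 4*k - 13)/(3*(4*k**3 - 3*k**2 - 10*k - 4)) after simplifying.
Gosper form: A/B · C(k+1)/C(k) with A=1/3, B=1, C=k**3 - 3*k**2/4 - 5*k/2 - 1.
Need (1/3)·f(k+1) − (1)·f(k) = k**3 - 3*k**2/4 - 5*k/2 - 1.
deg f ≤ 3 (via 0,0,3).
A polynomial solution: f(k) = -3*(4*k**3 + 3*k**2 - k - 1)/8.
Get s_k = R·t_k = (4*k**3 + 3*k**2 - k - 1)/3**k with R(k) = B(k−1)f(k)/C(k) = -3*(4*k**3 + 3*k**2 - k - 1)/(2*(4*k**3 - 3*k**2 - 10*k - 4)).
s_(k+1) − s_k = 2*(-4*k**3 + 3*k**2 + 10*k + 4)/(3*3**k) = t_k.
Telescope: S(n) = s_(n+1) − s_(1) = 3**(-n - 1)*(4*n**3 + 15*n**2 + 17*n + 5) − (5/3) = 3**(-n - 1)*(-5*3**n + 4*n**3 + 15*n**2 + 17*n + 5).

S(n) = 3**(-n - 1)*(-5*3**n + 4*n**3 + 15*n**2 + 17*n + 5)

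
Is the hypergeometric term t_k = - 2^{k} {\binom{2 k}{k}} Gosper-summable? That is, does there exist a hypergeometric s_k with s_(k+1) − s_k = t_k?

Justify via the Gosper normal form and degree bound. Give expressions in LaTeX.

The ratio is 4*(2*k + 1)/(k + 1).
Factor: A=8*k + 4; B=k + 1; C=1.
Key eq: (8*k + 4)·f(k+1) = (k)·f(k) + (1).
From deg A=1, deg B=1, deg C=0: d=-1.
Negative degree bound (-1): no f exists, t_k not Gosper-summable.

No. Not Gosper-summable.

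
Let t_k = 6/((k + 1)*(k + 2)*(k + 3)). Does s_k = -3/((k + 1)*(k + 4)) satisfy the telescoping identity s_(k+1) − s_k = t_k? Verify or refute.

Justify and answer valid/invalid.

Invalid: residual 6*(-3*k - 11)/(k**5 + 15*k**4 + 85*k**3 + 225*k**2 + 274*k + 120) ≠ 0.

s_(k+1) = -3/((k + 2)*(k + 5))
s_(k+1) − s_k = 6*(k + 3)/(k**4 + 12*k**3 + 49*k**2 + 78*k + 40)
(s_(k+1) − s_k) − t_k = 6*(-3*k - 11)/(k**5 + 15*k**4 + 85*k**3 + 225*k**2 + 274*k + 120)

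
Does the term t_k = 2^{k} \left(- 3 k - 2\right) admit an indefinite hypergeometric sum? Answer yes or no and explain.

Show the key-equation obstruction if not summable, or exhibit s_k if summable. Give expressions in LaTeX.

Yes. s_k = 2^{k} \left(4 - 3 k\right).

r(k) = 2*(3*k + 5)/(3*k + 2) after simplifying.
Gosper form: A/B · C(k+1)/C(k) with A=2, B=1, C=k + 2/3.
f must satisfy (2)·f(k+1) − (1)·f(k) = k + 2/3.
Degrees (0,0,1) ⇒ d ≤ 1.
Solving with deg f ≤ 1: f(k) = (3*k - 4)/3.
Get s_k = R·t_k = 2**k*(4 - 3*k) with R(k) = B(k−1)f(k)/C(k) = (3*k - 4)/(3*k + 2).
Δs = 2**k*(-3*k - 2), as required.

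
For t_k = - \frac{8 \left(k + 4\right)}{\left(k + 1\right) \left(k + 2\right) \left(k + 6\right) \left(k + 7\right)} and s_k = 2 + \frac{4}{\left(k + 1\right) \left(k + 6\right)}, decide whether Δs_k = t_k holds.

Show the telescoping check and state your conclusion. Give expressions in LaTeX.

Valid — Δs_k = t_k.

s_(k+1) = 2 + 4/((k + 2)*(k + 7))
s_(k+1) − s_k = 8*(-k - 4)/(k**4 + 16*k**3 + 83*k**2 + 152*k + 84)
(s_(k+1) − s_k) − t_k = 0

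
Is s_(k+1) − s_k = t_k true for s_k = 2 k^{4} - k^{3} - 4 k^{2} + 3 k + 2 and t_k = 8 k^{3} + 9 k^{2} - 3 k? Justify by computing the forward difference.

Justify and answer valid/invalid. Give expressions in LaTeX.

valid; difference matches t_k

s_(k+1) = 2*k**4 + 7*k**3 + 5*k**2 + 2
s_(k+1) − s_k = k*(8*k**2 + 9*k - 3)
(s_(k+1) − s_k) − t_k = 0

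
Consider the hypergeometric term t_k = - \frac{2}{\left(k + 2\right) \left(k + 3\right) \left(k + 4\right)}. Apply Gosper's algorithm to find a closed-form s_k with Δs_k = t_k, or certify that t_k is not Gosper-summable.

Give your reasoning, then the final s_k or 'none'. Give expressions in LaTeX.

r(k) = (k + 2)/(k + 5) after simplifying.
Take A(k)=k + 2, B(k)=k + 5, C(k)=1.
Need (k + 2)·f(k+1) − (k + 4)·f(k) = 1.
From deg A=1, deg B=1, deg C=0: d=2.
Match coefficients ⇒ f(k) = k*(k + 5)/12.
Then R = B(k−1)f/C = k*(k + 4)*(k + 5)/12, so s_k = R(k)·t_k = k*(-k - 5)/(6*(k + 2)*(k + 3)).
Check: Δs_k = -2/(k**3 + 9*k**2 + 26*k + 24). ✓

s_k = \frac{k \left(- k - 5\right)}{6 \left(k + 2\right) \left(k + 3\right)}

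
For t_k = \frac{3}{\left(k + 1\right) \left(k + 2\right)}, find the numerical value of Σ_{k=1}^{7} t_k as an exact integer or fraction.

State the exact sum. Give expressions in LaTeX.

Σ = 7/6

Ratio r(k) = (k + 1)/(k + 3).
Factor: A=k + 1; B=k + 3; C=1.
Need (k + 1)·f(k+1) − (k + 2)·f(k) = 1.
Degrees (1,1,0) ⇒ d ≤ 1.
Solve for f: f(k) = k (degree 1 ≤ 1).
Certificate R = B(k−1)f/C = k*(k + 2) gives s_k = 3*k/(k + 1).
s_(k+1) − s_k = 3/(k**2 + 3*k + 2) = t_k.
Telescoping: Σ = s_(8) − s_(1) = 8/3 − (3/2) = 7/6.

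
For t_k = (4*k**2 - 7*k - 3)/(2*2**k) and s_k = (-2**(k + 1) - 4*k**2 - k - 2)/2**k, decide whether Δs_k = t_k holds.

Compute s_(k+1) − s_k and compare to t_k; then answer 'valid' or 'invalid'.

Valid — Δs_k = t_k.

s_(k+1) = (-4*2**k - k - 4*(k + 1)**2 - 3)/(2*2**k)
s_(k+1) − s_k = (4*k**2 - 7*k - 3)/(2*2**k)
(s_(k+1) − s_k) − t_k = 0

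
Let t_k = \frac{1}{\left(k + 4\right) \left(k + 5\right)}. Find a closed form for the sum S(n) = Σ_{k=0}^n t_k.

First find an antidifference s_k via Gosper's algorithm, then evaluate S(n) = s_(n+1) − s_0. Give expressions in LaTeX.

t_(k+1)/t_k = (k + 4)/(k + 6).
A = k + 4, B = k + 6, C = 1.
Set up (k + 4)·f(k+1) − (k + 5)·f(k) − (1) = 0.
From deg A=1, deg B=1, deg C=0: d=1.
Solve for f: f(k) = k/4 (degree 1 ≤ 1).
Then R = B(k−1)f/C = k*(k + 5)/4, so s_k = R(k)·t_k = k/(4*(k + 4)).
Check: Δs_k = 1/(k**2 + 9*k + 20). ✓
s_(n+1) = (n + 1)/(4*(n + 5)) and s_(0) = 0, so S(n) = (n + 1)/(4*(n + 5)).

S(n) = \frac{n + 1}{4 \left(n + 5\right)}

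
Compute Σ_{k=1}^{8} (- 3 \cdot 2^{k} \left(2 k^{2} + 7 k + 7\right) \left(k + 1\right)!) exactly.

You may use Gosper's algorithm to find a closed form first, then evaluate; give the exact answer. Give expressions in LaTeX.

Σ = -55738367976

The ratio is 2*(2*k**3 + 15*k**2 + 38*k + 32)/(2*k**2 + 7*k + 7).
So A=2*k + 4 and B=1, with C=k**2 + 7*k/2 + 7/2.
Key eq: (2*k + 4)·f(k+1) = (1)·f(k) + (k**2 + 7*k/2 + 7/2).
Degrees (1,0,2) ⇒ d ≤ 1.
Coefficient equations give f(k) = (k + 1)/2.
Certificate R = B(k−1)f/C = (k + 1)/(2*k**2 + 7*k + 7) gives s_k = -3*2**k*(k + 1)*factorial(k + 1).
Check: Δs_k = -3*2**k*(2*k**2 + 7*k + 7)*factorial(k + 1). ✓
Evaluate s at k=9 and k=1: -55738368000 and -24; difference -55738367976.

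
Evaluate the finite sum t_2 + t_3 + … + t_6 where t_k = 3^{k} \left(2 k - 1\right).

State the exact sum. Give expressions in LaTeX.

Σ = 10935

The ratio is 3*(2*k + 1)/(2*k - 1).
So A=3 and B=1, with C=k - 1/2.
Key eq: (3)·f(k+1) = (1)·f(k) + (k - 1/2).
Degrees (0,0,1) ⇒ d ≤ 1.
Solving with deg f ≤ 1: f(k) = (k - 2)/2.
Certificate R = B(k−1)f/C = (k - 2)/(2*k - 1) gives s_k = 3**k*(k - 2).
s_(k+1) − s_k = 3**k*(2*k - 1) = t_k.
Σ_(k=2)^(6) t_k = s_(7) − s_(2) = 10935 − (0) = 10935.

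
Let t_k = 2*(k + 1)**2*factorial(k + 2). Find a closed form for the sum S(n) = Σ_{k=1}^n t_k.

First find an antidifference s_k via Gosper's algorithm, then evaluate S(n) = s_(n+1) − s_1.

The ratio is (k + 2)**2*(k + 3)/(k + 1)**2.
So A=k + 3 and B=1, with C=k**2 + 2*k + 1.
f must satisfy (k + 3)·f(k+1) − (1)·f(k) = k**2 + 2*k + 1.
d = 1 from the (1,0,2) case.
Coefficient equations give f(k) = k - 1.
Get s_k = R·t_k = 2*(k - 1)*factorial(k + 2) with R(k) = B(k−1)f(k)/C(k) = (k - 1)/(k + 1)**2.
s_(k+1) − s_k = 2*(k + 1)**2*factorial(k + 2) = t_k.
s_(n+1) = 2*n*factorial(n + 3) and s_(1) = 0, so S(n) = 2*n*factorial(n + 3).

S(n) = 2*n*factorial(n + 3)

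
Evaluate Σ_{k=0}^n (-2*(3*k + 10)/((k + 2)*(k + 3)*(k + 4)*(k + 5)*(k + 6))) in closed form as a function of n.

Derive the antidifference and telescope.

S(n) = (-n**3 - 14*n**2 - 63*n - 50)/(20*(n**3 + 14*n**2 + 63*n + 90))

Step 1: r(k) = (k + 2)*(3*k + 13)/((k + 7)*(3*k + 10)).
So A=k + 2 and B=k + 7, with C=k + 10/3.
Need (k + 2)·f(k+1) − (k + 6)·f(k) = k + 10/3.
From deg A=1, deg B=1, deg C=1: d=4.
Match coefficients ⇒ f(k) = k*(k + 3)*(k**2 + 11*k + 38)/120.
Certificate R = B(k−1)f/C = k*(k + 3)*(k + 6)*(k**2 + 11*k + 38)/(40*(3*k + 10)) gives s_k = k*(-k**2 - 11*k - 38)/(20*(k**3 + 11*k**2 + 38*k + 40)).
Δs = 2*(-3*k - 10)/(k**5 + 20*k**4 + 155*k**3 + 580*k**2 + 1044*k + 720), as required.
Evaluate: s_(n+1) = (-n**3 - 14*n**2 - 63*n - 50)/(20*(n**3 + 14*n**2 + 63*n + 90)); subtract s_(0) = 0 ⇒ S(n) = (-n**3 - 14*n**2 - 63*n - 50)/(20*(n**3 + 14*n**2 + 63*n + 90)).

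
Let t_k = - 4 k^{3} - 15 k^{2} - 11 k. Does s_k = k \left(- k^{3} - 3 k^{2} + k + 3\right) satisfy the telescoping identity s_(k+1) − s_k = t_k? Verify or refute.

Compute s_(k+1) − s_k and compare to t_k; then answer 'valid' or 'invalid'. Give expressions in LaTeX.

Valid — Δs_k = t_k.

s_(k+1) = k*(-k**3 - 7*k**2 - 14*k - 8)
s_(k+1) − s_k = k*(-4*k**2 - 15*k - 11)
(s_(k+1) − s_k) − t_k = 0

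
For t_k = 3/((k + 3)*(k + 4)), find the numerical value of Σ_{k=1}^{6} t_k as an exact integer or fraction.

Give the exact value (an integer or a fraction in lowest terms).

Σ = 9/20

The ratio is (k + 3)/(k + 5).
Gosper form: A/B · C(k+1)/C(k) with A=k + 3, B=k + 5, C=1.
Set up (k + 3)·f(k+1) − (k + 4)·f(k) − (1) = 0.
d = 1 from the (1,1,0) case.
Solve for f: f(k) = k/3 (degree 1 ≤ 1).
Certificate R = B(k−1)f/C = k*(k + 4)/3 gives s_k = k/(k + 3).
Check: Δs_k = 3/(k**2 + 7*k + 12). ✓
Sum = s_(7) − s_(1); s_(7) = 7/10, s_(1) = 1/4 ⇒ 9/20.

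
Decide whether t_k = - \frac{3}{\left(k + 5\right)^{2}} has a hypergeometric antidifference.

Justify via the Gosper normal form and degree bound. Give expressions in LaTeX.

No — key equation has no polynomial f.

Ratio r(k) = (k + 5)**2/(k + 6)**2.
Gosper form: A/B · C(k+1)/C(k) with A=k**2 + 10*k + 25, B=k**2 + 12*k + 36, C=1.
Solve (k**2 + 10*k + 25)·f(k+1) − (k**2 + 10*k + 25)·f(k) = 1.
Bound: deg f ≤ 0.
f = c0 ⇒ A·f(k+1) − B(k−1)·f(k) − C = -1. The system {-1 = 0} is inconsistent; no antidifference.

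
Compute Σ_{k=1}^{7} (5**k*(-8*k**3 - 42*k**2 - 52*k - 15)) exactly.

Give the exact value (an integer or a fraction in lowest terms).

Compute t_(k+1)/t_k: get 5*(8*k**3 + 66*k**2 + 160*k + 117)/(8*k**3 + 42*k**2 + 52*k + 15).
A = 5, B = 1, C = k**3 + 21*k**2/4 + 13*k/2 + 15/8.
f must satisfy (5)·f(k+1) − (1)·f(k) = k**3 + 21*k**2/4 + 13*k/2 + 15/8.
Degrees (0,0,3) ⇒ d ≤ 3.
Coefficient equations give f(k) = k*(k + 2)*(2*k - 1)/8.
R(k) = B(k−1)·f(k)/C(k) = k*(k + 2)*(2*k - 1)/((4*k + 5)*(2*k**2 + 8*k + 3)); s_k = R·t_k = 5**k*k*(-2*k**2 - 3*k + 2).
Check: Δs_k = 5**k*(-8*k**3 - 42*k**2 - 52*k - 15). ✓
Σ_(k=1)^(7) t_k = s_(8) − s_(1) = -468750000 − (-15) = -468749985.

Σ = -468749985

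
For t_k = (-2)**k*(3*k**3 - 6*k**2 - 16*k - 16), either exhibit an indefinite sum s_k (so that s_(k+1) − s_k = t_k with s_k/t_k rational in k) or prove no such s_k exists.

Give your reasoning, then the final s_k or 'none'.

s_k = (-2)**k*(-k**3 + 4*k**2 + 2*k + 2)

The ratio is 2*(-3*k**3 - 3*k**2 + 19*k + 35)/(3*k**3 - 6*k**2 - 16*k - 16).
Take A(k)=-2, B(k)=1, C(k)=k**3 - 2*k**2 - 16*k/3 - 16/3.
Need (-2)·f(k+1) − (1)·f(k) = k**3 - 2*k**2 - 16*k/3 - 16/3.
Bound: deg f ≤ 3.
Match coefficients ⇒ f(k) = -(k**3 - 4*k**2 - 2*k - 2)/3.
Then R = B(k−1)f/C = -(k**3 - 4*k**2 - 2*k - 2)/(3*k**3 - 6*k**2 - 16*k - 16), so s_k = R(k)·t_k = (-2)**k*(-k**3 + 4*k**2 + 2*k + 2).
Verify: (-2)**k*(3*k**3 - 6*k**2 - 16*k - 16) matches t_k.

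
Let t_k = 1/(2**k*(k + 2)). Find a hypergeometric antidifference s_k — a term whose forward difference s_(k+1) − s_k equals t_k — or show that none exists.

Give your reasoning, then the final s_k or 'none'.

Step 1: r(k) = (k + 2)/(2*(k + 3)).
Gosper form: A/B · C(k+1)/C(k) with A=k/2 + 1, B=k + 3, C=1.
Need (k/2 + 1)·f(k+1) − (k + 2)·f(k) = 1.
d = -1 from the (1,1,0) case.
Negative degree bound (-1): no f exists, t_k not Gosper-summable.

none — t_k is not Gosper-summable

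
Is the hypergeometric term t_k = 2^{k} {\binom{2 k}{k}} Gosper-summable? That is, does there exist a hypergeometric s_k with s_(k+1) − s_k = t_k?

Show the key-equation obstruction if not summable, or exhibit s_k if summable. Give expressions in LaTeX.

r(k) = 4*(2*k + 1)/(k + 1) after simplifying.
A = 8*k + 4, B = k + 1, C = 1.
f must satisfy (8*k + 4)·f(k+1) − (k)·f(k) = 1.
Bound: deg f ≤ -1.
Negative degree bound (-1): no f exists, t_k not Gosper-summable.

No — key equation has no polynomial f.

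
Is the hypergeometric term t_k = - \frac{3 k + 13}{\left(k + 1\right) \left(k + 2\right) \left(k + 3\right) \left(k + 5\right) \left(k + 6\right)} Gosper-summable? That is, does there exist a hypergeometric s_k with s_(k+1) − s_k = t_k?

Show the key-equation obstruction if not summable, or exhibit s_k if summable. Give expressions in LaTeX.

Ratio r(k) = (k + 1)*(k + 5)*(3*k + 16)/((k + 4)*(k + 7)*(3*k + 13)).
Normal form (A,B,C) = (k + 1, k + 7, k**2 + 25*k/3 + 52/3).
Set up (k + 1)·f(k+1) − (k + 6)·f(k) − (k**2 + 25*k/3 + 52/3) = 0.
d = 5 from the (1,1,2) case.
A polynomial solution: f(k) = k*(k + 3)*(k + 4)*(k**2 + 8*k + 17)/30.
Get s_k = R·t_k = k*(-k**2 - 8*k - 17)/(10*(k**3 + 8*k**2 + 17*k + 10)) with R(k) = B(k−1)f(k)/C(k) = k*(k + 3)*(k + 6)*(k**2 + 8*k + 17)/(10*(3*k + 13)).
Check: Δs_k = (-3*k - 13)/(k**5 + 17*k**4 + 107*k**3 + 307*k**2 + 396*k + 180). ✓

Yes. s_k = \frac{k \left(- k^{2} - 8 k - 17\right)}{10 \left(k^{3} + 8 k^{2} + 17 k + 10\right)}.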